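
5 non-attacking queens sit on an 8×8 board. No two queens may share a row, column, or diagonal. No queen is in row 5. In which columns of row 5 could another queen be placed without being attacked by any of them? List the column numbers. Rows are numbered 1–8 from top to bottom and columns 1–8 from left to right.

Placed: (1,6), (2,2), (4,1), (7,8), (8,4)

columns 3

(1,6) attacks row 5 at column 6 and diagonals 2.
(2,2) attacks row 5 at column 2 and diagonals 5.
(4,1) attacks row 5 at column 1 and diagonals 2.
(7,8) attacks row 5 at column 8 and diagonals 6.
(8,4) attacks row 5 at column 4 and diagonals 1, 7.
Attacked columns: {1, 2, 4, 5, 6, 7, 8}. Safe: {3}.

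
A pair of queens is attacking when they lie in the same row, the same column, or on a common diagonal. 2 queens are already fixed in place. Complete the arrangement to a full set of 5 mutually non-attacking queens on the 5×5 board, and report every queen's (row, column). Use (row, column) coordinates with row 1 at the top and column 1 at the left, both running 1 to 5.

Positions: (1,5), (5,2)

Row 2: attacked by (1,5)→{4,5}; (5,2)→{2,5}. Safe: 1, 3. Place at column 3.
Row 3: attacked by (1,5)→{3,5}; (2,3)→{2,3,4}; (5,2)→{2,4}. Safe: 1. Place at column 1.
Row 4: attacked by (1,5)→{2,5}; (2,3)→{1,3,5}; (3,1)→{1,2}; (5,2)→{1,2,3}. Safe: 4. Place at column 4.
Columns [5, 3, 1, 4, 2], r−c [-4, -1, 2, 0, 3], r+c [6, 5, 4, 8, 7] are all distinct, so no two queens attack.

(1,5) (2,3) (3,1) (4,4) (5,2)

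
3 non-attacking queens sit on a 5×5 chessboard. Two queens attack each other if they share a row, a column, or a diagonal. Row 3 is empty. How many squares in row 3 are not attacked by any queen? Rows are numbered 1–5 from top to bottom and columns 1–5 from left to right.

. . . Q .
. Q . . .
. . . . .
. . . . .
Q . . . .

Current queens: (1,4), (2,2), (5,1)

(1,4) attacks row 3 at column 4 and diagonals 2.
(2,2) attacks row 3 at column 2 and diagonals 1, 3.
(5,1) attacks row 3 at column 1 and diagonals 3.
Attacked columns: {1, 2, 3, 4}. Safe: {5}.

1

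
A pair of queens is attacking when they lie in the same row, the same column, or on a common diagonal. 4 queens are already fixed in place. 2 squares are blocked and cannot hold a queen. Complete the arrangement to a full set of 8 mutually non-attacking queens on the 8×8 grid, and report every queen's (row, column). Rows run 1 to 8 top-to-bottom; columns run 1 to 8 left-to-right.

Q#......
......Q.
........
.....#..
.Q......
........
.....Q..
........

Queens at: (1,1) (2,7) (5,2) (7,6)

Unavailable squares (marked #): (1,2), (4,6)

(1,1) (2,7) (3,5) (4,8) (5,2) (6,4) (7,6) (8,3)

Row 3: attacked by (1,1)→{1,3}; (2,7)→{6,7,8}; (5,2)→{2,4}; (7,6)→{2,6}. Safe: 5. Place at column 5.
Row 4: attacked by (1,1)→{1,4}; (2,7)→{5,7}; (3,5)→{4,5,6}; (5,2)→{1,2,3}; (7,6)→{3,6}. Blocked: 6. Safe: 8. Place at column 8.
Row 6: attacked by (1,1)→{1,6}; (2,7)→{3,7}; (3,5)→{2,5,8}; (4,8)→{6,8}; (5,2)→{1,2,3}; (7,6)→{5,6,7}. Safe: 4. Place at column 4.
Row 8: attacked by (1,1)→{1,8}; (2,7)→{1,7}; (3,5)→{5}; (4,8)→{4,8}; (5,2)→{2,5}; (6,4)→{2,4,6}; (7,6)→{5,6,7}. Safe: 3. Place at column 3.
Columns [1, 7, 5, 8, 2, 4, 6, 3], r−c [0, -5, -2, -4, 3, 2, 1, 5], r+c [2, 9, 8, 12, 7, 10, 13, 11] are all distinct, so no two queens attack.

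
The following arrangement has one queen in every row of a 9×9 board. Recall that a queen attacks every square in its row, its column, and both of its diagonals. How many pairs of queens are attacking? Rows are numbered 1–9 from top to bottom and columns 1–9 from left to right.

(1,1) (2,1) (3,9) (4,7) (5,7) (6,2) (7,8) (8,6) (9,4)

Same column: (1,1)–(2,1) (column 1); (4,7)–(5,7) (column 7).
Same diagonal: (3,9)–(5,7) (|3−5| = |9−7| = 2).
Total attacking pairs: 3.

3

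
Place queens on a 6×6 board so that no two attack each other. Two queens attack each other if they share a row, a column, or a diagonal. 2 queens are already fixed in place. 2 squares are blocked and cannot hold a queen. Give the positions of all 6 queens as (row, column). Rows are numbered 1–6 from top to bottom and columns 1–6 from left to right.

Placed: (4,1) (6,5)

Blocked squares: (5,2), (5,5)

(1,2) (2,4) (3,6) (4,1) (5,3) (6,5)

Row 1: attacked by (4,1)→{1,4}; (6,5)→{5}. Safe: 2, 3, 6. Place at column 2.
Row 2: attacked by (1,2)→{1,2,3}; (4,1)→{1,3}; (6,5)→{1,5}. Safe: 4, 6. Place at column 4.
Row 3: attacked by (1,2)→{2,4}; (2,4)→{3,4,5}; (4,1)→{1,2}; (6,5)→{2,5}. Safe: 6. Place at column 6.
Row 5: attacked by (1,2)→{2,6}; (2,4)→{1,4}; (3,6)→{4,6}; (4,1)→{1,2}; (6,5)→{4,5,6}. Blocked: 2,5. Safe: 3. Place at column 3.
Columns [2, 4, 6, 1, 3, 5], r−c [-1, -2, -3, 3, 2, 1], r+c [3, 6, 9, 5, 8, 11] are all distinct, so no two queens attack.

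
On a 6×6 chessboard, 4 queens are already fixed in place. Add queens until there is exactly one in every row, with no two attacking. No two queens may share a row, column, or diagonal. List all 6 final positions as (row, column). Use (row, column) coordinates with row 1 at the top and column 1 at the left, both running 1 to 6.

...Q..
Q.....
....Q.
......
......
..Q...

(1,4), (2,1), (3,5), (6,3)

Row 4: attacked by (1,4)→{1,4}; (2,1)→{1,3}; (3,5)→{4,5,6}; (6,3)→{1,3,5}. Safe: 2. Place at column 2.
Row 5: attacked by (1,4)→{4}; (2,1)→{1,4}; (3,5)→{3,5}; (4,2)→{1,2,3}; (6,3)→{2,3,4}. Safe: 6. Place at column 6.
Columns [4, 1, 5, 2, 6, 3], r−c [-3, 1, -2, 2, -1, 3], r+c [5, 3, 8, 6, 11, 9] are all distinct, so no two queens attack.

(1,4) (2,1) (3,5) (4,2) (5,6) (6,3)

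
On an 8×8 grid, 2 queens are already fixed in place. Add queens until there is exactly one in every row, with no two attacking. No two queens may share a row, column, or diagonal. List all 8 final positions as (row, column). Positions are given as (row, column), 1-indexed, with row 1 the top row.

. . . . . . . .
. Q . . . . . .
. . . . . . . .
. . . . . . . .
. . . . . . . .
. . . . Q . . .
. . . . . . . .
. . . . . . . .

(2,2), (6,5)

Row 1: attacked by (2,2)→{1,2,3}; (6,5)→{5}. Safe: 4, 6, 7, 8. Place at column 6.
Row 3: attacked by (1,6)→{4,6,8}; (2,2)→{1,2,3}; (6,5)→{2,5,8}. Safe: 7. Place at column 7.
Row 4: attacked by (1,6)→{3,6}; (2,2)→{2,4}; (3,7)→{6,7,8}; (6,5)→{3,5,7}. Safe: 1. Place at column 1.
Row 5: attacked by (1,6)→{2,6}; (2,2)→{2,5}; (3,7)→{5,7}; (4,1)→{1,2}; (6,5)→{4,5,6}. Safe: 3, 8. Place at column 3.
Row 7: attacked by (1,6)→{6}; (2,2)→{2,7}; (3,7)→{3,7}; (4,1)→{1,4}; (5,3)→{1,3,5}; (6,5)→{4,5,6}. Safe: 8. Place at column 8.
Row 8: attacked by (1,6)→{6}; (2,2)→{2,8}; (3,7)→{2,7}; (4,1)→{1,5}; (5,3)→{3,6}; (6,5)→{3,5,7}; (7,8)→{7,8}. Safe: 4. Place at column 4.
Columns [6, 2, 7, 1, 3, 5, 8, 4], r−c [-5, 0, -4, 3, 2, 1, -1, 4], r+c [7, 4, 10, 5, 8, 11, 15, 12] are all distinct, so no two queens attack.

(1,6) (2,2) (3,7) (4,1) (5,3) (6,5) (7,8) (8,4)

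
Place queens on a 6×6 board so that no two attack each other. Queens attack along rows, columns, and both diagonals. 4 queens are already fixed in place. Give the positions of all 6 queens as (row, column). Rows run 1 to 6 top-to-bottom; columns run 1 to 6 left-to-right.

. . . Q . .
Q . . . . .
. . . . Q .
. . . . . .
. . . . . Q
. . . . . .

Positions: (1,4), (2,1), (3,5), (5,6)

Row 4: attacked by (1,4)→{1,4}; (2,1)→{1,3}; (3,5)→{4,5,6}; (5,6)→{5,6}. Safe: 2. Place at column 2.
Row 6: attacked by (1,4)→{4}; (2,1)→{1,5}; (3,5)→{2,5}; (4,2)→{2,4}; (5,6)→{5,6}. Safe: 3. Place at column 3.
Columns [4, 1, 5, 2, 6, 3], r−c [-3, 1, -2, 2, -1, 3], r+c [5, 3, 8, 6, 11, 9] are all distinct, so no two queens attack.

(1,4) (2,1) (3,5) (4,2) (5,6) (6,3)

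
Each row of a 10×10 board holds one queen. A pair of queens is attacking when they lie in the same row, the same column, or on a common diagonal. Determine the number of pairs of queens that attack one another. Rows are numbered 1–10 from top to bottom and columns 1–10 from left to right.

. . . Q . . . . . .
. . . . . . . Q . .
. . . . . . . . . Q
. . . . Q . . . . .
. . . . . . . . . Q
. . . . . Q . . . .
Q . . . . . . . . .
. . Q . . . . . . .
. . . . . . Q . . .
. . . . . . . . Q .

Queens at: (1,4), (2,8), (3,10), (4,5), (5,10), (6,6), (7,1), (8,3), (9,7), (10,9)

1

Same column: (3,10)–(5,10) (column 10).
Total attacking pairs: 1.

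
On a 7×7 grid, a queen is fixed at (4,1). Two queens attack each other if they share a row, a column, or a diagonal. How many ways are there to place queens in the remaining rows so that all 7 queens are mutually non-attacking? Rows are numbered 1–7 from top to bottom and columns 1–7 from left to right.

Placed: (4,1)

Branch on row 1: col 2 → 2; col 3 → 1; col 5 → 0; col 6 → 2; col 7 → 1.
Sum: 2 + 1 + 0 + 2 + 1 = 6.

6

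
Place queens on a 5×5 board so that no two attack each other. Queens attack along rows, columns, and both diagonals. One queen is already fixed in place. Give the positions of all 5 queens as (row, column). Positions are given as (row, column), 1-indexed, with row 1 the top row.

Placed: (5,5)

(1,2) (2,4) (3,1) (4,3) (5,5)

Row 1: attacked by (5,5)→{1,5}. Safe: 2, 3, 4. Place at column 2.
Row 2: attacked by (1,2)→{1,2,3}; (5,5)→{2,5}. Safe: 4. Place at column 4.
Row 3: attacked by (1,2)→{2,4}; (2,4)→{3,4,5}; (5,5)→{3,5}. Safe: 1. Place at column 1.
Row 4: attacked by (1,2)→{2,5}; (2,4)→{2,4}; (3,1)→{1,2}; (5,5)→{4,5}. Safe: 3. Place at column 3.
Columns [2, 4, 1, 3, 5], r−c [-1, -2, 2, 1, 0], r+c [3, 6, 4, 7, 10] are all distinct, so no two queens attack.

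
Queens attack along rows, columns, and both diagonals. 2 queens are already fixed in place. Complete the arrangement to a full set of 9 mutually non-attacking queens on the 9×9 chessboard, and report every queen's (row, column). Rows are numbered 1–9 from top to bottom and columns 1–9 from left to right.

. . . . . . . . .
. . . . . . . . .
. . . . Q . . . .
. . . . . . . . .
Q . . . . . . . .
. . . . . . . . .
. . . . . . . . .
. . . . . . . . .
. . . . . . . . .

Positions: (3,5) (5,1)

Row 1: attacked by (3,5)→{3,5,7}; (5,1)→{1,5}. Safe: 2, 4, 6, 8, 9. Place at column 8.
Row 2: attacked by (1,8)→{7,8,9}; (3,5)→{4,5,6}; (5,1)→{1,4}. Safe: 2, 3. Place at column 3.
Row 4: attacked by (1,8)→{5,8}; (2,3)→{1,3,5}; (3,5)→{4,5,6}; (5,1)→{1,2}. Safe: 7, 9. Place at column 9.
Row 6: attacked by (1,8)→{3,8}; (2,3)→{3,7}; (3,5)→{2,5,8}; (4,9)→{7,9}; (5,1)→{1,2}. Safe: 4, 6. Place at column 6.
Row 7: attacked by (1,8)→{2,8}; (2,3)→{3,8}; (3,5)→{1,5,9}; (4,9)→{6,9}; (5,1)→{1,3}; (6,6)→{5,6,7}. Safe: 4. Place at column 4.
Row 8: attacked by (1,8)→{1,8}; (2,3)→{3,9}; (3,5)→{5}; (4,9)→{5,9}; (5,1)→{1,4}; (6,6)→{4,6,8}; (7,4)→{3,4,5}. Safe: 2, 7. Place at column 2.
Row 9: attacked by (1,8)→{8}; (2,3)→{3}; (3,5)→{5}; (4,9)→{4,9}; (5,1)→{1,5}; (6,6)→{3,6,9}; (7,4)→{2,4,6}; (8,2)→{1,2,3}. Safe: 7. Place at column 7.
Columns [8, 3, 5, 9, 1, 6, 4, 2, 7], r−c [-7, -1, -2, -5, 4, 0, 3, 6, 2], r+c [9, 5, 8, 13, 6, 12, 11, 10, 16] are all distinct, so no two queens attack.

(1,8) (2,3) (3,5) (4,9) (5,1) (6,6) (7,4) (8,2) (9,7)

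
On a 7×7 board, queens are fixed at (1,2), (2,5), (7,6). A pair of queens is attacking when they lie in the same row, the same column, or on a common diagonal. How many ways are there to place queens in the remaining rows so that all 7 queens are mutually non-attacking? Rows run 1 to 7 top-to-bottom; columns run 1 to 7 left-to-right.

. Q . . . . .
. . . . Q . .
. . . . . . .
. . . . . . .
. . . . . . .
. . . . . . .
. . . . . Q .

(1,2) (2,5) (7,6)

Branch on row 3: col 1 → 1; col 3 → 1; col 7 → 1.
Sum: 1 + 1 + 1 = 3.

3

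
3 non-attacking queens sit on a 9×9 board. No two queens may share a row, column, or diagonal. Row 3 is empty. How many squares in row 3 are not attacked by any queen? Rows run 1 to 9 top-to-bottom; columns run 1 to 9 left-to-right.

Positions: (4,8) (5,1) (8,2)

3

(4,8) attacks row 3 at column 8 and diagonals 7, 9.
(5,1) attacks row 3 at column 1 and diagonals 3.
(8,2) attacks row 3 at column 2 and diagonals 7.
Attacked columns: {1, 2, 3, 7, 8, 9}. Safe: {4, 5, 6}.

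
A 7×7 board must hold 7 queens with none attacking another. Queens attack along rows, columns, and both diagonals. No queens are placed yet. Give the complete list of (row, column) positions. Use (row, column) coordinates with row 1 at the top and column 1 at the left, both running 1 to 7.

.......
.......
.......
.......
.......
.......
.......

(1,1) (2,4) (3,7) (4,3) (5,6) (6,2) (7,5)

Row 1: Safe: 1, 2, 3, 4, 5, 6, 7. Place at column 1.
Row 2: attacked by (1,1)→{1,2}. Safe: 3, 4, 5, 6, 7. Place at column 4.
Row 3: attacked by (1,1)→{1,3}; (2,4)→{3,4,5}. Safe: 2, 6, 7. Place at column 7.
Row 4: attacked by (1,1)→{1,4}; (2,4)→{2,4,6}; (3,7)→{6,7}. Safe: 3, 5. Place at column 3.
Row 5: attacked by (1,1)→{1,5}; (2,4)→{1,4,7}; (3,7)→{5,7}; (4,3)→{2,3,4}. Safe: 6. Place at column 6.
Row 6: attacked by (1,1)→{1,6}; (2,4)→{4}; (3,7)→{4,7}; (4,3)→{1,3,5}; (5,6)→{5,6,7}. Safe: 2. Place at column 2.
Row 7: attacked by (1,1)→{1,7}; (2,4)→{4}; (3,7)→{3,7}; (4,3)→{3,6}; (5,6)→{4,6}; (6,2)→{1,2,3}. Safe: 5. Place at column 5.
Columns [1, 4, 7, 3, 6, 2, 5], r−c [0, -2, -4, 1, -1, 4, 2], r+c [2, 6, 10, 7, 11, 8, 12] are all distinct, so no two queens attack.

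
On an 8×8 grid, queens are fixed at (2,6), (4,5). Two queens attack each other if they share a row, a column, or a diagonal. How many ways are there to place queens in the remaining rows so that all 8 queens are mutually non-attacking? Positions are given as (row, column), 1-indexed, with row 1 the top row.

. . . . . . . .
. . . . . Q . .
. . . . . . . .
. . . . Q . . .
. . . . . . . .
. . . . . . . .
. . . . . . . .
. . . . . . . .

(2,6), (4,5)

Branch on row 1: col 1 → 0; col 3 → 1; col 4 → 1.
Sum: 0 + 1 + 1 = 2.

2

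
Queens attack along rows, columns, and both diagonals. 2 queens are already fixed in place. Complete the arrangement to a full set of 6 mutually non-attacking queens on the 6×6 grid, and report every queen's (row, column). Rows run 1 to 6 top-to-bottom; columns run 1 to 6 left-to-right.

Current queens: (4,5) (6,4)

(1,3) (2,6) (3,2) (4,5) (5,1) (6,4)

Row 1: attacked by (4,5)→{2,5}; (6,4)→{4}. Safe: 1, 3, 6. Place at column 3.
Row 2: attacked by (1,3)→{2,3,4}; (4,5)→{3,5}; (6,4)→{4}. Safe: 1, 6. Place at column 6.
Row 3: attacked by (1,3)→{1,3,5}; (2,6)→{5,6}; (4,5)→{4,5,6}; (6,4)→{1,4}. Safe: 2. Place at column 2.
Row 5: attacked by (1,3)→{3}; (2,6)→{3,6}; (3,2)→{2,4}; (4,5)→{4,5,6}; (6,4)→{3,4,5}. Safe: 1. Place at column 1.
Columns [3, 6, 2, 5, 1, 4], r−c [-2, -4, 1, -1, 4, 2], r+c [4, 8, 5, 9, 6, 10] are all distinct, so no two queens attack.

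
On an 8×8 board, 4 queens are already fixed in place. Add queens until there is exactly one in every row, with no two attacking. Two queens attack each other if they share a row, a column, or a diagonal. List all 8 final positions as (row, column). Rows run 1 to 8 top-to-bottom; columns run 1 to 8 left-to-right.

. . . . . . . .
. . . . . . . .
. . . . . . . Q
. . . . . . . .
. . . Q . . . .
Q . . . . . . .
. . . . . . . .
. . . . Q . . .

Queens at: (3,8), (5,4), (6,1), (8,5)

(1,3) (2,6) (3,8) (4,2) (5,4) (6,1) (7,7) (8,5)

Row 1: attacked by (3,8)→{6,8}; (5,4)→{4,8}; (6,1)→{1,6}; (8,5)→{5}. Safe: 2, 3, 7. Place at column 3.
Row 2: attacked by (1,3)→{2,3,4}; (3,8)→{7,8}; (5,4)→{1,4,7}; (6,1)→{1,5}; (8,5)→{5}. Safe: 6. Place at column 6.
Row 4: attacked by (1,3)→{3,6}; (2,6)→{4,6,8}; (3,8)→{7,8}; (5,4)→{3,4,5}; (6,1)→{1,3}; (8,5)→{1,5}. Safe: 2. Place at column 2.
Row 7: attacked by (1,3)→{3}; (2,6)→{1,6}; (3,8)→{4,8}; (4,2)→{2,5}; (5,4)→{2,4,6}; (6,1)→{1,2}; (8,5)→{4,5,6}. Safe: 7. Place at column 7.
Columns [3, 6, 8, 2, 4, 1, 7, 5], r−c [-2, -4, -5, 2, 1, 5, 0, 3], r+c [4, 8, 11, 6, 9, 7, 14, 13] are all distinct, so no two queens attack.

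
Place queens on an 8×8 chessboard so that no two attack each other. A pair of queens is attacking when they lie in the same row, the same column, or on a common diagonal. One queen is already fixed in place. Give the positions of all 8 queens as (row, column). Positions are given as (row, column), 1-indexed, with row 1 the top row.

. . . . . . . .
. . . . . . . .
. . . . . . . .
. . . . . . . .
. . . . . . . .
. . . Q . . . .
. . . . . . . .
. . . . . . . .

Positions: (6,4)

(1,5) (2,2) (3,6) (4,1) (5,7) (6,4) (7,8) (8,3)

Row 1: attacked by (6,4)→{4}. Safe: 1, 2, 3, 5, 6, 7, 8. Place at column 5.
Row 2: attacked by (1,5)→{4,5,6}; (6,4)→{4,8}. Safe: 1, 2, 3, 7. Place at column 2.
Row 3: attacked by (1,5)→{3,5,7}; (2,2)→{1,2,3}; (6,4)→{1,4,7}. Safe: 6, 8. Place at column 6.
Row 4: attacked by (1,5)→{2,5,8}; (2,2)→{2,4}; (3,6)→{5,6,7}; (6,4)→{2,4,6}. Safe: 1, 3. Place at column 1.
Row 5: attacked by (1,5)→{1,5}; (2,2)→{2,5}; (3,6)→{4,6,8}; (4,1)→{1,2}; (6,4)→{3,4,5}. Safe: 7. Place at column 7.
Row 7: attacked by (1,5)→{5}; (2,2)→{2,7}; (3,6)→{2,6}; (4,1)→{1,4}; (5,7)→{5,7}; (6,4)→{3,4,5}. Safe: 8. Place at column 8.
Row 8: attacked by (1,5)→{5}; (2,2)→{2,8}; (3,6)→{1,6}; (4,1)→{1,5}; (5,7)→{4,7}; (6,4)→{2,4,6}; (7,8)→{7,8}. Safe: 3. Place at column 3.
Columns [5, 2, 6, 1, 7, 4, 8, 3], r−c [-4, 0, -3, 3, -2, 2, -1, 5], r+c [6, 4, 9, 5, 12, 10, 15, 11] are all distinct, so no two queens attack.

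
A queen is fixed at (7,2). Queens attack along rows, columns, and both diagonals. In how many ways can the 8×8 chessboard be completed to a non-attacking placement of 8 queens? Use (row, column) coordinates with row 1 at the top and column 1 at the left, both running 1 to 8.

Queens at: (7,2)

16

Branch on row 1: col 1 → 2; col 3 → 3; col 4 → 1; col 5 → 2; col 6 → 5; col 7 → 3.
Sum: 2 + 3 + 1 + 2 + 5 + 3 = 16.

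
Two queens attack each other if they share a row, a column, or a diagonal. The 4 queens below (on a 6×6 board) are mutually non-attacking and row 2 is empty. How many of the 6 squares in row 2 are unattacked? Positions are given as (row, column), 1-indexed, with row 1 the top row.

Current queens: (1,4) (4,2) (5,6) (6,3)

1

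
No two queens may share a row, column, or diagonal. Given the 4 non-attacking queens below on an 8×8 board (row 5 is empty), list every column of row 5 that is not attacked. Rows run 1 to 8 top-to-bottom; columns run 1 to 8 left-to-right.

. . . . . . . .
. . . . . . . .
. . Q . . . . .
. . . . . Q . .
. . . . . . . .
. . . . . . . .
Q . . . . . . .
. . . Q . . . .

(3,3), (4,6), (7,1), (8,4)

(3,3) attacks row 5 at column 3 and diagonals 1, 5.
(4,6) attacks row 5 at column 6 and diagonals 5, 7.
(7,1) attacks row 5 at column 1 and diagonals 3.
(8,4) attacks row 5 at column 4 and diagonals 1, 7.
Attacked columns: {1, 3, 4, 5, 6, 7}. Safe: {2, 8}.

columns 2, 8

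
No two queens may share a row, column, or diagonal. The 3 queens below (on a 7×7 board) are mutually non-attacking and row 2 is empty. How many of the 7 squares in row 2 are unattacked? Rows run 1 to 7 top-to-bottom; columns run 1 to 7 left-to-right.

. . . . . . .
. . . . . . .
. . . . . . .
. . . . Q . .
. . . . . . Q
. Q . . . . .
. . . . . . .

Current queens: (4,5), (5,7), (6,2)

(4,5) attacks row 2 at column 5 and diagonals 3, 7.
(5,7) attacks row 2 at column 7 and diagonals 4.
(6,2) attacks row 2 at column 2 and diagonals 6.
Attacked columns: {2, 3, 4, 5, 6, 7}. Safe: {1}.

1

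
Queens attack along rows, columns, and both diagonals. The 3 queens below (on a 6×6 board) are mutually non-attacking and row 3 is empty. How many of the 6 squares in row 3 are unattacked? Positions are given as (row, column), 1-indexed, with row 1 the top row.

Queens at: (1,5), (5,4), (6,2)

(1,5) attacks row 3 at column 5 and diagonals 3.
(5,4) attacks row 3 at column 4 and diagonals 2, 6.
(6,2) attacks row 3 at column 2 and diagonals 5.
Attacked columns: {2, 3, 4, 5, 6}. Safe: {1}.

1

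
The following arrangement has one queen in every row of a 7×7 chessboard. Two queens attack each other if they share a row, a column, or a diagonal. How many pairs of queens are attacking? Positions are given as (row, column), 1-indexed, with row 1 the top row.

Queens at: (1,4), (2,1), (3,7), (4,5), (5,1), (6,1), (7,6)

4

Same column: (2,1)–(5,1) (column 1); (2,1)–(6,1) (column 1); (5,1)–(6,1) (column 1).
Same diagonal: (2,1)–(7,6) (|2−7| = |1−6| = 5).
Total attacking pairs: 4.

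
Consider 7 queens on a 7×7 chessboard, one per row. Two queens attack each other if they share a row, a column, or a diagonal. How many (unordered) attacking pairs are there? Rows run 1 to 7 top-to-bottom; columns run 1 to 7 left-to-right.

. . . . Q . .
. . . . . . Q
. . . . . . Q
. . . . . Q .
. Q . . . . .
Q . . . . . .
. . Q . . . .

6

Same column: (2,7)–(3,7) (column 7).
Same diagonal: (1,5)–(3,7) (|1−3| = |5−7| = 2); (3,7)–(4,6) (|3−4| = |7−6| = 1); (3,7)–(7,3) (|3−7| = |7−3| = 4); (4,6)–(7,3) (|4−7| = |6−3| = 3); (5,2)–(6,1) (|5−6| = |2−1| = 1).
Total attacking pairs: 6.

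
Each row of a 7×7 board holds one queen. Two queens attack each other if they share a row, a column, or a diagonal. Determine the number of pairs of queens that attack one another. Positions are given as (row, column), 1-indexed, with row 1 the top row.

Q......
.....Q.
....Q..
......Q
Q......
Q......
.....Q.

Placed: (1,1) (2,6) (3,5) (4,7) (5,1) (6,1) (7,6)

5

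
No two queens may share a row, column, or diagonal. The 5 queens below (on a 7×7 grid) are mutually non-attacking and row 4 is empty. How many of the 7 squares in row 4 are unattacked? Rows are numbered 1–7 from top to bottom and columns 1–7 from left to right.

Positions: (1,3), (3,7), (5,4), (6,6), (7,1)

1

(1,3) attacks row 4 at column 3 and diagonals 6.
(3,7) attacks row 4 at column 7 and diagonals 6.
(5,4) attacks row 4 at column 4 and diagonals 3, 5.
(6,6) attacks row 4 at column 6 and diagonals 4.
(7,1) attacks row 4 at column 1 and diagonals 4.
Attacked columns: {1, 3, 4, 5, 6, 7}. Safe: {2}.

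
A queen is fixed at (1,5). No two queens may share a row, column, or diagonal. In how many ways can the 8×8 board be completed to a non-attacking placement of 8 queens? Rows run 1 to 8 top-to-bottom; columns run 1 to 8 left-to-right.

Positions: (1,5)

Branch on row 2: col 1 → 3; col 2 → 4; col 3 → 3; col 7 → 6; col 8 → 2.
Sum: 3 + 4 + 3 + 6 + 2 = 18.

18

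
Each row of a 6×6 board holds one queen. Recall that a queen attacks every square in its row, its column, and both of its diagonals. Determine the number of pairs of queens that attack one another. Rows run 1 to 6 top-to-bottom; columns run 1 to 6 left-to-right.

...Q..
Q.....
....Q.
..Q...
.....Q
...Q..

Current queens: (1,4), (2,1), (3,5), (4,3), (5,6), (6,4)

2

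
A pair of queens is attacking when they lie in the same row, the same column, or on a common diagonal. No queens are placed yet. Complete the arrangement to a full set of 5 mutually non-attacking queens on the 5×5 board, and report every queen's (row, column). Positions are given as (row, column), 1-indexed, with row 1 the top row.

(1,4) (2,1) (3,3) (4,5) (5,2)

Row 1: Safe: 1, 2, 3, 4, 5. Place at column 4.
Row 2: attacked by (1,4)→{3,4,5}. Safe: 1, 2. Place at column 1.
Row 3: attacked by (1,4)→{2,4}; (2,1)→{1,2}. Safe: 3, 5. Place at column 3.
Row 4: attacked by (1,4)→{1,4}; (2,1)→{1,3}; (3,3)→{2,3,4}. Safe: 5. Place at column 5.
Row 5: attacked by (1,4)→{4}; (2,1)→{1,4}; (3,3)→{1,3,5}; (4,5)→{4,5}. Safe: 2. Place at column 2.
Columns [4, 1, 3, 5, 2], r−c [-3, 1, 0, -1, 3], r+c [5, 3, 6, 9, 7] are all distinct, so no two queens attack.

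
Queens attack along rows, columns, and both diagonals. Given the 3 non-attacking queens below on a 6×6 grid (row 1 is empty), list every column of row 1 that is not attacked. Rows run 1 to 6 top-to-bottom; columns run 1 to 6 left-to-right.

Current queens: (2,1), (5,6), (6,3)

(2,1) attacks row 1 at column 1 and diagonals 2.
(5,6) attacks row 1 at column 6 and diagonals 2.
(6,3) attacks row 1 at column 3.
Attacked columns: {1, 2, 3, 6}. Safe: {4, 5}.

columns 4, 5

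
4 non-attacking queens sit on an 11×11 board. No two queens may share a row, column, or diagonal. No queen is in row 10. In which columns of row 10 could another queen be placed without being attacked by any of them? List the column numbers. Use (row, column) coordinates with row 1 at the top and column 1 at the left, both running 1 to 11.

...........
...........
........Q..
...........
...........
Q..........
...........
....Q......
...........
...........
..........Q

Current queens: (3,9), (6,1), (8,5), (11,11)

columns 4, 6, 8

(3,9) attacks row 10 at column 9 and diagonals 2.
(6,1) attacks row 10 at column 1 and diagonals 5.
(8,5) attacks row 10 at column 5 and diagonals 3, 7.
(11,11) attacks row 10 at column 11 and diagonals 10.
Attacked columns: {1, 2, 3, 5, 7, 9, 10, 11}. Safe: {4, 6, 8}.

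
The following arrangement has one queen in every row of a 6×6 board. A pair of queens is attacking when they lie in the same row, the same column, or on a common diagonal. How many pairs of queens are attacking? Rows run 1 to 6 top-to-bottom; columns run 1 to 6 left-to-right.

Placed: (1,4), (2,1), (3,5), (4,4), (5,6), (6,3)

Same column: (1,4)–(4,4) (column 4).
Same diagonal: (3,5)–(4,4) (|3−4| = |5−4| = 1).
Total attacking pairs: 2.

2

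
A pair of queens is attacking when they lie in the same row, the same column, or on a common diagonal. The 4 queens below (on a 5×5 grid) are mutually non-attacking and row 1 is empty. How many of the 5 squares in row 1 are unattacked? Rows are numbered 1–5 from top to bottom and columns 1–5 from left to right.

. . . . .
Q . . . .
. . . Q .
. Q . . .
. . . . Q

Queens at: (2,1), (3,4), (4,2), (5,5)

(2,1) attacks row 1 at column 1 and diagonals 2.
(3,4) attacks row 1 at column 4 and diagonals 2.
(4,2) attacks row 1 at column 2 and diagonals 5.
(5,5) attacks row 1 at column 5 and diagonals 1.
Attacked columns: {1, 2, 4, 5}. Safe: {3}.

1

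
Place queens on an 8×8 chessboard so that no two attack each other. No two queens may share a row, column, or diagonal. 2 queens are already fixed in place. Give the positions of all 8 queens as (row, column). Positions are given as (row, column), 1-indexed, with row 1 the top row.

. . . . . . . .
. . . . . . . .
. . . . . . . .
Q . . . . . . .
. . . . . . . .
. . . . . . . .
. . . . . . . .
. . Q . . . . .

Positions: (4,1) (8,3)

(1,6) (2,2) (3,7) (4,1) (5,4) (6,8) (7,5) (8,3)

Row 1: attacked by (4,1)→{1,4}; (8,3)→{3}. Safe: 2, 5, 6, 7, 8. Place at column 6.
Row 2: attacked by (1,6)→{5,6,7}; (4,1)→{1,3}; (8,3)→{3}. Safe: 2, 4, 8. Place at column 2.
Row 3: attacked by (1,6)→{4,6,8}; (2,2)→{1,2,3}; (4,1)→{1,2}; (8,3)→{3,8}. Safe: 5, 7. Place at column 7.
Row 5: attacked by (1,6)→{2,6}; (2,2)→{2,5}; (3,7)→{5,7}; (4,1)→{1,2}; (8,3)→{3,6}. Safe: 4, 8. Place at column 4.
Row 6: attacked by (1,6)→{1,6}; (2,2)→{2,6}; (3,7)→{4,7}; (4,1)→{1,3}; (5,4)→{3,4,5}; (8,3)→{1,3,5}. Safe: 8. Place at column 8.
Row 7: attacked by (1,6)→{6}; (2,2)→{2,7}; (3,7)→{3,7}; (4,1)→{1,4}; (5,4)→{2,4,6}; (6,8)→{7,8}; (8,3)→{2,3,4}. Safe: 5. Place at column 5.
Columns [6, 2, 7, 1, 4, 8, 5, 3], r−c [-5, 0, -4, 3, 1, -2, 2, 5], r+c [7, 4, 10, 5, 9, 14, 12, 11] are all distinct, so no two queens attack.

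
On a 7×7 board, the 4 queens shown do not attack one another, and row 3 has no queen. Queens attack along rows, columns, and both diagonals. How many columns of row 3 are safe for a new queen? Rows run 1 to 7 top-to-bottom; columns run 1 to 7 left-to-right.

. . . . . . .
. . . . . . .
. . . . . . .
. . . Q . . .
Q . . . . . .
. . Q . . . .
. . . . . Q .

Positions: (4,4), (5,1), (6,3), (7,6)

1

(4,4) attacks row 3 at column 4 and diagonals 3, 5.
(5,1) attacks row 3 at column 1 and diagonals 3.
(6,3) attacks row 3 at column 3 and diagonals 6.
(7,6) attacks row 3 at column 6 and diagonals 2.
Attacked columns: {1, 2, 3, 4, 5, 6}. Safe: {7}.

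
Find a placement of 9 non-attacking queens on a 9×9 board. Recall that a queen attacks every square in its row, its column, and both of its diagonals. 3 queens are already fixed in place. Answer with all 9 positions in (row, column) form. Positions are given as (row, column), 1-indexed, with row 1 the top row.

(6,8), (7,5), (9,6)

(1,9) (2,7) (3,2) (4,4) (5,1) (6,8) (7,5) (8,3) (9,6)

Row 1: attacked by (6,8)→{3,8}; (7,5)→{5}; (9,6)→{6}. Safe: 1, 2, 4, 7, 9. Place at column 9.
Row 2: attacked by (1,9)→{8,9}; (6,8)→{4,8}; (7,5)→{5}; (9,6)→{6}. Safe: 1, 2, 3, 7. Place at column 7.
Row 3: attacked by (1,9)→{7,9}; (2,7)→{6,7,8}; (6,8)→{5,8}; (7,5)→{1,5,9}; (9,6)→{6}. Safe: 2, 3, 4. Place at column 2.
Row 4: attacked by (1,9)→{6,9}; (2,7)→{5,7,9}; (3,2)→{1,2,3}; (6,8)→{6,8}; (7,5)→{2,5,8}; (9,6)→{1,6}. Safe: 4. Place at column 4.
Row 5: attacked by (1,9)→{5,9}; (2,7)→{4,7}; (3,2)→{2,4}; (4,4)→{3,4,5}; (6,8)→{7,8,9}; (7,5)→{3,5,7}; (9,6)→{2,6}. Safe: 1. Place at column 1.
Row 8: attacked by (1,9)→{2,9}; (2,7)→{1,7}; (3,2)→{2,7}; (4,4)→{4,8}; (5,1)→{1,4}; (6,8)→{6,8}; (7,5)→{4,5,6}; (9,6)→{5,6,7}. Safe: 3. Place at column 3.
Columns [9, 7, 2, 4, 1, 8, 5, 3, 6], r−c [-8, -5, 1, 0, 4, -2, 2, 5, 3], r+c [10, 9, 5, 8, 6, 14, 12, 11, 15] are all distinct, so no two queens attack.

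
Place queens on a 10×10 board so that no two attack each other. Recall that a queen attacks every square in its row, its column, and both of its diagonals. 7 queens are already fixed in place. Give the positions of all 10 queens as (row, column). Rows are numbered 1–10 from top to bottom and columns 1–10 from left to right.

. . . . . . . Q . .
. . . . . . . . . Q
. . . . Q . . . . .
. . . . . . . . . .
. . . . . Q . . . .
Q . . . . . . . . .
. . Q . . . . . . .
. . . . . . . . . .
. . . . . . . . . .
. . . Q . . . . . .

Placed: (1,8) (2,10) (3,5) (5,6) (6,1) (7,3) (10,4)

Row 4: attacked by (1,8)→{5,8}; (2,10)→{8,10}; (3,5)→{4,5,6}; (5,6)→{5,6,7}; (6,1)→{1,3}; (7,3)→{3,6}; (10,4)→{4,10}. Safe: 2, 9. Place at column 2.
Row 8: attacked by (1,8)→{1,8}; (2,10)→{4,10}; (3,5)→{5,10}; (4,2)→{2,6}; (5,6)→{3,6,9}; (6,1)→{1,3}; (7,3)→{2,3,4}; (10,4)→{2,4,6}. Safe: 7. Place at column 7.
Row 9: attacked by (1,8)→{8}; (2,10)→{3,10}; (3,5)→{5}; (4,2)→{2,7}; (5,6)→{2,6,10}; (6,1)→{1,4}; (7,3)→{1,3,5}; (8,7)→{6,7,8}; (10,4)→{3,4,5}. Safe: 9. Place at column 9.
Columns [8, 10, 5, 2, 6, 1, 3, 7, 9, 4], r−c [-7, -8, -2, 2, -1, 5, 4, 1, 0, 6], r+c [9, 12, 8, 6, 11, 7, 10, 15, 18, 14] are all distinct, so no two queens attack.

(1,8) (2,10) (3,5) (4,2) (5,6) (6,1) (7,3) (8,7) (9,9) (10,4)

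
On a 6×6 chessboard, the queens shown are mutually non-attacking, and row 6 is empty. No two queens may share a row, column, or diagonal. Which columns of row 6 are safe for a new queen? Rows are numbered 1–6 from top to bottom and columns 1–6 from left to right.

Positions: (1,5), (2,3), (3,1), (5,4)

(1,5) attacks row 6 at column 5.
(2,3) attacks row 6 at column 3.
(3,1) attacks row 6 at column 1 and diagonals 4.
(5,4) attacks row 6 at column 4 and diagonals 3, 5.
Attacked columns: {1, 3, 4, 5}. Safe: {2, 6}.

columns 2, 6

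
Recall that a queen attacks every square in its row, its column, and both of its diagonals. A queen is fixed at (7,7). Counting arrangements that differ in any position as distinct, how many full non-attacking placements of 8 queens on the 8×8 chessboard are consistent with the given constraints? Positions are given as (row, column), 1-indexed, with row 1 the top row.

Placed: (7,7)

Branch on row 1: col 2 → 3; col 3 → 5; col 4 → 2; col 5 → 1; col 6 → 3; col 8 → 2.
Sum: 3 + 5 + 2 + 1 + 3 + 2 = 16.

16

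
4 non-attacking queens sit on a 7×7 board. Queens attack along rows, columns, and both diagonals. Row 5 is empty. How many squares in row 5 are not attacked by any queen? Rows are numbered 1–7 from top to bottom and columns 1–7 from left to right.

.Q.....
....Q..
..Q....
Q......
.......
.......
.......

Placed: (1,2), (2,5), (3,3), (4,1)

(1,2) attacks row 5 at column 2 and diagonals 6.
(2,5) attacks row 5 at column 5 and diagonals 2.
(3,3) attacks row 5 at column 3 and diagonals 1, 5.
(4,1) attacks row 5 at column 1 and diagonals 2.
Attacked columns: {1, 2, 3, 5, 6}. Safe: {4, 7}.

2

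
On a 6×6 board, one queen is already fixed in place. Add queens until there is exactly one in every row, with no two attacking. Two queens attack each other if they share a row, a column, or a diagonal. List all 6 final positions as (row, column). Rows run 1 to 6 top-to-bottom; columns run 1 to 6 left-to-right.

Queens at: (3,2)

(1,3) (2,6) (3,2) (4,5) (5,1) (6,4)

Row 1: attacked by (3,2)→{2,4}. Safe: 1, 3, 5, 6. Place at column 3.
Row 2: attacked by (1,3)→{2,3,4}; (3,2)→{1,2,3}. Safe: 5, 6. Place at column 6.
Row 4: attacked by (1,3)→{3,6}; (2,6)→{4,6}; (3,2)→{1,2,3}. Safe: 5. Place at column 5.
Row 5: attacked by (1,3)→{3}; (2,6)→{3,6}; (3,2)→{2,4}; (4,5)→{4,5,6}. Safe: 1. Place at column 1.
Row 6: attacked by (1,3)→{3}; (2,6)→{2,6}; (3,2)→{2,5}; (4,5)→{3,5}; (5,1)→{1,2}. Safe: 4. Place at column 4.
Columns [3, 6, 2, 5, 1, 4], r−c [-2, -4, 1, -1, 4, 2], r+c [4, 8, 5, 9, 6, 10] are all distinct, so no two queens attack.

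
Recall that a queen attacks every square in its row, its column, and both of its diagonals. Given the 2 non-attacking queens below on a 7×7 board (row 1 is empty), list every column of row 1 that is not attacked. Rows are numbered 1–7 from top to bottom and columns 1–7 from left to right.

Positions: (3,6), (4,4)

(3,6) attacks row 1 at column 6 and diagonals 4.
(4,4) attacks row 1 at column 4 and diagonals 1, 7.
Attacked columns: {1, 4, 6, 7}. Safe: {2, 3, 5}.

columns 2, 3, 5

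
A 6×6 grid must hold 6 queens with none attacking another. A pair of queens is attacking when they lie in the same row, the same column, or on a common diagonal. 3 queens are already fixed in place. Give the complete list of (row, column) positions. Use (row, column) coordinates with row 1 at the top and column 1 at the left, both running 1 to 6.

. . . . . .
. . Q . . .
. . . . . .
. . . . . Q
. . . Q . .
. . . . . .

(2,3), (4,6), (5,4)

(1,5) (2,3) (3,1) (4,6) (5,4) (6,2)

Row 1: attacked by (2,3)→{2,3,4}; (4,6)→{3,6}; (5,4)→{4}. Safe: 1, 5. Place at column 5.
Row 3: attacked by (1,5)→{3,5}; (2,3)→{2,3,4}; (4,6)→{5,6}; (5,4)→{2,4,6}. Safe: 1. Place at column 1.
Row 6: attacked by (1,5)→{5}; (2,3)→{3}; (3,1)→{1,4}; (4,6)→{4,6}; (5,4)→{3,4,5}. Safe: 2. Place at column 2.
Columns [5, 3, 1, 6, 4, 2], r−c [-4, -1, 2, -2, 1, 4], r+c [6, 5, 4, 10, 9, 8] are all distinct, so no two queens attack.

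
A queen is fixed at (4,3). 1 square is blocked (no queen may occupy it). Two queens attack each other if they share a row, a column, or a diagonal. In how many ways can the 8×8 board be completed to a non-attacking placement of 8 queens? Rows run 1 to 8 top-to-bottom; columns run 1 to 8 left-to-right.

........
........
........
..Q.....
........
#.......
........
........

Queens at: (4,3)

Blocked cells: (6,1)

Branch on row 1: col 1 → 1; col 2 → 1; col 4 → 6; col 5 → 1; col 7 → 1; col 8 → 2.
Sum: 1 + 1 + 6 + 1 + 1 + 2 = 12.

12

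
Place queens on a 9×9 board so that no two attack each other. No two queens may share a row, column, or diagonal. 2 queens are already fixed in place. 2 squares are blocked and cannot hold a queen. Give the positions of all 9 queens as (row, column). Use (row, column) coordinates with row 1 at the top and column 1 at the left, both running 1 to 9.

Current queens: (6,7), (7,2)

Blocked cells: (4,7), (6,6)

Row 1: attacked by (6,7)→{2,7}; (7,2)→{2,8}. Safe: 1, 3, 4, 5, 6, 9. Place at column 5.
Row 2: attacked by (1,5)→{4,5,6}; (6,7)→{3,7}; (7,2)→{2,7}. Safe: 1, 8, 9. Place at column 1.
Row 3: attacked by (1,5)→{3,5,7}; (2,1)→{1,2}; (6,7)→{4,7}; (7,2)→{2,6}. Safe: 8, 9. Place at column 8.
Row 4: attacked by (1,5)→{2,5,8}; (2,1)→{1,3}; (3,8)→{7,8,9}; (6,7)→{5,7,9}; (7,2)→{2,5}. Blocked: 7. Safe: 4, 6. Place at column 6.
Row 5: attacked by (1,5)→{1,5,9}; (2,1)→{1,4}; (3,8)→{6,8}; (4,6)→{5,6,7}; (6,7)→{6,7,8}; (7,2)→{2,4}. Safe: 3. Place at column 3.
Row 8: attacked by (1,5)→{5}; (2,1)→{1,7}; (3,8)→{3,8}; (4,6)→{2,6}; (5,3)→{3,6}; (6,7)→{5,7,9}; (7,2)→{1,2,3}. Safe: 4. Place at column 4.
Row 9: attacked by (1,5)→{5}; (2,1)→{1,8}; (3,8)→{2,8}; (4,6)→{1,6}; (5,3)→{3,7}; (6,7)→{4,7}; (7,2)→{2,4}; (8,4)→{3,4,5}. Safe: 9. Place at column 9.
Columns [5, 1, 8, 6, 3, 7, 2, 4, 9], r−c [-4, 1, -5, -2, 2, -1, 5, 4, 0], r+c [6, 3, 11, 10, 8, 13, 9, 12, 18] are all distinct, so no two queens attack.

(1,5) (2,1) (3,8) (4,6) (5,3) (6,7) (7,2) (8,4) (9,9)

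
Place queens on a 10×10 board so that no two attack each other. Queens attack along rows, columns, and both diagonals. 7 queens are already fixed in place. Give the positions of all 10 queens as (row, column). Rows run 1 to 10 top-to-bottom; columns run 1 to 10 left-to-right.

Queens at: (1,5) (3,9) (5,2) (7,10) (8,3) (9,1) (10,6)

Row 2: attacked by (1,5)→{4,5,6}; (3,9)→{8,9,10}; (5,2)→{2,5}; (7,10)→{5,10}; (8,3)→{3,9}; (9,1)→{1,8}; (10,6)→{6}. Safe: 7. Place at column 7.
Row 4: attacked by (1,5)→{2,5,8}; (2,7)→{5,7,9}; (3,9)→{8,9,10}; (5,2)→{1,2,3}; (7,10)→{7,10}; (8,3)→{3,7}; (9,1)→{1,6}; (10,6)→{6}. Safe: 4. Place at column 4.
Row 6: attacked by (1,5)→{5,10}; (2,7)→{3,7}; (3,9)→{6,9}; (4,4)→{2,4,6}; (5,2)→{1,2,3}; (7,10)→{9,10}; (8,3)→{1,3,5}; (9,1)→{1,4}; (10,6)→{2,6,10}. Safe: 8. Place at column 8.
Columns [5, 7, 9, 4, 2, 8, 10, 3, 1, 6], r−c [-4, -5, -6, 0, 3, -2, -3, 5, 8, 4], r+c [6, 9, 12, 8, 7, 14, 17, 11, 10, 16] are all distinct, so no two queens attack.

(1,5) (2,7) (3,9) (4,4) (5,2) (6,8) (7,10) (8,3) (9,1) (10,6)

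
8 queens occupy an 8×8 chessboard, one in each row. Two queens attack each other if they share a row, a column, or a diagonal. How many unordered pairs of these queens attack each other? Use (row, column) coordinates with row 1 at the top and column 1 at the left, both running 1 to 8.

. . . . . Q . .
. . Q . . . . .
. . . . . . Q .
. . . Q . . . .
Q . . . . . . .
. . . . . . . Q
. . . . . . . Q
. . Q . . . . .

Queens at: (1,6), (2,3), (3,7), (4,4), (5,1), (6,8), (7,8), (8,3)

3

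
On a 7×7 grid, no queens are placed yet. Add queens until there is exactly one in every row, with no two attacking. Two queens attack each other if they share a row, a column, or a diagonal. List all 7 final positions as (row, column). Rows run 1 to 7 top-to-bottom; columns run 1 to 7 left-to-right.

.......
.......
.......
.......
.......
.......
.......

(1,7) (2,3) (3,6) (4,2) (5,5) (6,1) (7,4)

Row 1: Safe: 1, 2, 3, 4, 5, 6, 7. Place at column 7.
Row 2: attacked by (1,7)→{6,7}. Safe: 1, 2, 3, 4, 5. Place at column 3.
Row 3: attacked by (1,7)→{5,7}; (2,3)→{2,3,4}. Safe: 1, 6. Place at column 6.
Row 4: attacked by (1,7)→{4,7}; (2,3)→{1,3,5}; (3,6)→{5,6,7}. Safe: 2. Place at column 2.
Row 5: attacked by (1,7)→{3,7}; (2,3)→{3,6}; (3,6)→{4,6}; (4,2)→{1,2,3}. Safe: 5. Place at column 5.
Row 6: attacked by (1,7)→{2,7}; (2,3)→{3,7}; (3,6)→{3,6}; (4,2)→{2,4}; (5,5)→{4,5,6}. Safe: 1. Place at column 1.
Row 7: attacked by (1,7)→{1,7}; (2,3)→{3}; (3,6)→{2,6}; (4,2)→{2,5}; (5,5)→{3,5,7}; (6,1)→{1,2}. Safe: 4. Place at column 4.
Columns [7, 3, 6, 2, 5, 1, 4], r−c [-6, -1, -3, 2, 0, 5, 3], r+c [8, 5, 9, 6, 10, 7, 11] are all distinct, so no two queens attack.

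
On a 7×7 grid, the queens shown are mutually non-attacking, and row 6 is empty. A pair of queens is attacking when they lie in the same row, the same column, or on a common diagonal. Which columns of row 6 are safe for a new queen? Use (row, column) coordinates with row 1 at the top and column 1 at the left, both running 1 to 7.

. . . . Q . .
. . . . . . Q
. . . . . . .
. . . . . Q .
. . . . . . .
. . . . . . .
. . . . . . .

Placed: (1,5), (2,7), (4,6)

columns 1, 2

(1,5) attacks row 6 at column 5.
(2,7) attacks row 6 at column 7 and diagonals 3.
(4,6) attacks row 6 at column 6 and diagonals 4.
Attacked columns: {3, 4, 5, 6, 7}. Safe: {1, 2}.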